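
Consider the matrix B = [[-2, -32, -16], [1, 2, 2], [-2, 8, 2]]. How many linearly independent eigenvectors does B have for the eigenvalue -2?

B + 2I = [[0, -32, -16], [1, 4, 2], [-2, 8, 4]].
This matrix has rank 2, so its null space has dimension 3 − 2 = 1.

1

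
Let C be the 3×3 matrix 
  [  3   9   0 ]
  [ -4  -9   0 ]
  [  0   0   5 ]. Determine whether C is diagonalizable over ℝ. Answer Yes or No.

Characteristic polynomial: p(s) = s^3 + s^2 - 21s - 45 = (s - 5)(s + 3)^2.
s = -3 has algebraic multiplicity 2; rank(C + 3I) = 2, so geometric multiplicity = 1.
Geometric multiplicity < algebraic multiplicity, so C is not diagonalizable.

No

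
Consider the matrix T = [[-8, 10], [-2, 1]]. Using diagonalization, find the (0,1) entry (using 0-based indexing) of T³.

370

Characteristic polynomial: λ^2 + 7λ + 12 = (λ + 3)(λ + 4), so the eigenvalues are -4, -3.
λ=-3: eigenvector (2, 1).
λ=-4: eigenvector (5, 2).
P = [[2, 5], [1, 2]], D = diag(-3, -4), P⁻¹ = [[-2, 5], [1, -2]].
T³ = P·diag(-27, -64)·P⁻¹ = [[-212, 370], [-74, 121]].
The requested entry is 370.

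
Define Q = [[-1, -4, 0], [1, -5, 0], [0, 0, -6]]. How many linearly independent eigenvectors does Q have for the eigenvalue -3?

1

Q + 3I = [[2, -4, 0], [1, -2, 0], [0, 0, -3]].
This matrix has rank 2, so its null space has dimension 3 − 2 = 1.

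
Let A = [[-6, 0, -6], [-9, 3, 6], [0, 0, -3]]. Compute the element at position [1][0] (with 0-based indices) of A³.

Characteristic polynomial: λ^3 + 6λ^2 - 9λ - 54 = (λ - 3)(λ + 3)(λ + 6), so the eigenvalues are -6, -3, 3.
λ=-6: eigenvector (1, 1, 0).
λ=3: eigenvector (0, 1, 0).
λ=-3: eigenvector (-2, -4, 1).
P = [[1, 0, -2], [1, 1, -4], [0, 0, 1]], D = diag(-6, 3, -3), P⁻¹ = [[1, 0, 2], [-1, 1, 2], [0, 0, 1]].
A³ = P·diag(-216, 27, -27)·P⁻¹ = [[-216, 0, -378], [-243, 27, -270], [0, 0, -27]].
The requested entry is -243.

-243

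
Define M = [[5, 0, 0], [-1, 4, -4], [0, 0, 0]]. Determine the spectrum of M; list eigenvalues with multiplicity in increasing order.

0, 4, 5

Characteristic polynomial: p(r) = r^3 - 9r^2 + 20r = r(r - 5)(r - 4).
Roots (with multiplicity): 0, 4, 5.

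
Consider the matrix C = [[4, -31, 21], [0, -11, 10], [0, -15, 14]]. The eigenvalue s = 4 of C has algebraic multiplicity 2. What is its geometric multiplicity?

C − 4I = [[0, -31, 21], [0, -15, 10], [0, -15, 10]].
This matrix has rank 2, so its null space has dimension 3 − 2 = 1.

1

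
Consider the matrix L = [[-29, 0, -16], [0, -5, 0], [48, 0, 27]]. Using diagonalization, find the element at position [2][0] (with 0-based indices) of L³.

Characteristic polynomial: r^3 + 7r^2 - 5r - 75 = (r - 3)(r + 5)^2, so the eigenvalues are -5, -5, 3.
r=3: eigenvector (1, 0, -2).
r=-5: eigenvector (-4, 1, 6).
r=-5: eigenvector (2, 0, -3).
P = [[1, -4, 2], [0, 1, 0], [-2, 6, -3]], D = diag(3, -5, -5), P⁻¹ = [[-3, 0, -2], [0, 1, 0], [2, 2, 1]].
L³ = P·diag(27, -125, -125)·P⁻¹ = [[-581, 0, -304], [0, -125, 0], [912, 0, 483]].
The requested entry is 912.

912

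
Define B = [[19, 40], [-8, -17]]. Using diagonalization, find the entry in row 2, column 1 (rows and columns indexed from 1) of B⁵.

Characteristic polynomial: λ^2 - 2λ - 3 = (λ - 3)(λ + 1), so the eigenvalues are -1, 3.
λ=3: eigenvector (5, -2).
λ=-1: eigenvector (-2, 1).
P = [[5, -2], [-2, 1]], D = diag(3, -1), P⁻¹ = [[1, 2], [2, 5]].
B⁵ = P·diag(243, -1)·P⁻¹ = [[1219, 2440], [-488, -977]].
The requested entry is -488.

-488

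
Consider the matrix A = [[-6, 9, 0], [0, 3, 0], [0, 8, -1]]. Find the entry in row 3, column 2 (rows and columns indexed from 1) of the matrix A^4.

160

Characteristic polynomial: t^3 + 4t^2 - 15t - 18 = (t - 3)(t + 1)(t + 6), so the eigenvalues are -6, -1, 3.
t=3: eigenvector (1, 1, 2).
t=-6: eigenvector (1, 0, 0).
t=-1: eigenvector (0, 0, 1).
P = [[1, 1, 0], [1, 0, 0], [2, 0, 1]], D = diag(3, -6, -1), P⁻¹ = [[0, 1, 0], [1, -1, 0], [0, -2, 1]].
A⁴ = P·diag(81, 1296, 1)·P⁻¹ = [[1296, -1215, 0], [0, 81, 0], [0, 160, 1]].
The requested entry is 160.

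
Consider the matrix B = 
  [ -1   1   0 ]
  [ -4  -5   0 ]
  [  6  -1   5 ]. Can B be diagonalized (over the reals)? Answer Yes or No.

No

Characteristic polynomial: p(μ) = μ^3 + μ^2 - 21μ - 45 = (μ - 5)(μ + 3)^2.
μ = -3 has algebraic multiplicity 2; rank(B + 3I) = 2, so geometric multiplicity = 1.
Geometric multiplicity < algebraic multiplicity, so B is not diagonalizable.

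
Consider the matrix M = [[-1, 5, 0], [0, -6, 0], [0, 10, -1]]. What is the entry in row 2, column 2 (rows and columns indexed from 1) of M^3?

-216

Characteristic polynomial: s^3 + 8s^2 + 13s + 6 = (s + 1)^2(s + 6), so the eigenvalues are -6, -1, -1.
s=-1: eigenvector (1, 0, 1).
s=-6: eigenvector (-1, 1, -2).
s=-1: eigenvector (0, 0, 1).
P = [[1, -1, 0], [0, 1, 0], [1, -2, 1]], D = diag(-1, -6, -1), P⁻¹ = [[1, 1, 0], [0, 1, 0], [-1, 1, 1]].
M³ = P·diag(-1, -216, -1)·P⁻¹ = [[-1, 215, 0], [0, -216, 0], [0, 430, -1]].
The requested entry is -216.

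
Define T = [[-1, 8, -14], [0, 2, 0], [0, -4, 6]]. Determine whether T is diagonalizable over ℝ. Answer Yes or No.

Characteristic polynomial: p(λ) = λ^3 - 7λ^2 + 4λ + 12 = (λ - 6)(λ - 2)(λ + 1).
All 3 eigenvalues are distinct, so T is diagonalizable.

Yes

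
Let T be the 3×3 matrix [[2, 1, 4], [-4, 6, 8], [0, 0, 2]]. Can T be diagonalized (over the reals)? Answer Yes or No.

Characteristic polynomial: p(λ) = λ^3 - 10λ^2 + 32λ - 32 = (λ - 4)^2(λ - 2).
λ = 4 has algebraic multiplicity 2; rank(T − 4I) = 2, so geometric multiplicity = 1.
Geometric multiplicity < algebraic multiplicity, so T is not diagonalizable.

No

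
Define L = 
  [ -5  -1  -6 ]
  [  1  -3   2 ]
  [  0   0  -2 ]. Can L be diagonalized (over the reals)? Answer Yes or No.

No

Characteristic polynomial: p(s) = s^3 + 10s^2 + 32s + 32 = (s + 2)(s + 4)^2.
s = -4 has algebraic multiplicity 2; rank(L + 4I) = 2, so geometric multiplicity = 1.
Geometric multiplicity < algebraic multiplicity, so L is not diagonalizable.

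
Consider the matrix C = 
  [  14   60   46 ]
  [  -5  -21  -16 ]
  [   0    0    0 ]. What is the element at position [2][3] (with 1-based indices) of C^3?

-646

Characteristic polynomial: s^3 + 7s^2 + 6s = s(s + 1)(s + 6), so the eigenvalues are -6, -1, 0.
s=-1: eigenvector (4, -1, 0).
s=0: eigenvector (1, -1, 1).
s=-6: eigenvector (-3, 1, 0).
P = [[4, 1, -3], [-1, -1, 1], [0, 1, 0]], D = diag(-1, 0, -6), P⁻¹ = [[1, 3, 2], [0, 0, 1], [1, 4, 3]].
C³ = P·diag(-1, 0, -216)·P⁻¹ = [[644, 2580, 1936], [-215, -861, -646], [0, 0, 0]].
The requested entry is -646.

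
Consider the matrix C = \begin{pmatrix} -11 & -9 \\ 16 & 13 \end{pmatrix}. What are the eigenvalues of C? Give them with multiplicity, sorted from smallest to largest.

Characteristic polynomial: p(λ) = λ^2 - 2λ + 1 = (λ - 1)^2.
Roots (with multiplicity): 1, 1.

1, 1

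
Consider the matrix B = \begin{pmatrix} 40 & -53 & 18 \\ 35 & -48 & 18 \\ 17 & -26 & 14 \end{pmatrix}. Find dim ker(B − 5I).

1

B − 5I = [[35, -53, 18], [35, -53, 18], [17, -26, 9]].
This matrix has rank 2, so its null space has dimension 3 − 2 = 1.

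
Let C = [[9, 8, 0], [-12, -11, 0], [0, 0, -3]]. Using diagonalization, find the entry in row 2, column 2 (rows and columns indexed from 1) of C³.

-83

Characteristic polynomial: r^3 + 5r^2 + 3r - 9 = (r - 1)(r + 3)^2, so the eigenvalues are -3, -3, 1.
r=-3: eigenvector (-2, 3, 0).
r=1: eigenvector (-1, 1, 0).
r=-3: eigenvector (0, 0, 1).
P = [[-2, -1, 0], [3, 1, 0], [0, 0, 1]], D = diag(-3, 1, -3), P⁻¹ = [[1, 1, 0], [-3, -2, 0], [0, 0, 1]].
C³ = P·diag(-27, 1, -27)·P⁻¹ = [[57, 56, 0], [-84, -83, 0], [0, 0, -27]].
The requested entry is -83.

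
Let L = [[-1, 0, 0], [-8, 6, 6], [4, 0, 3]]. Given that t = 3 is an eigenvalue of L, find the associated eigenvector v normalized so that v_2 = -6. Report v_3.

L − 3I = [[-4, 0, 0], [-8, 3, 6], [4, 0, 0]].
Solving (L − 3I)v = 0 gives the eigenspace spanned by (0, -6, 3).
With v_2 = -6, v = (0, -6, 3), so v_3 = 3.

3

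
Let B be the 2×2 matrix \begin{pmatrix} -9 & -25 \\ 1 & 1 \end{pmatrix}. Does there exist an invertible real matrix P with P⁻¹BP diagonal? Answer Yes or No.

No

Characteristic polynomial: p(λ) = λ^2 + 8λ + 16 = (λ + 4)^2.
λ = -4 has algebraic multiplicity 2; rank(B + 4I) = 1, so geometric multiplicity = 1.
Geometric multiplicity < algebraic multiplicity, so B is not diagonalizable.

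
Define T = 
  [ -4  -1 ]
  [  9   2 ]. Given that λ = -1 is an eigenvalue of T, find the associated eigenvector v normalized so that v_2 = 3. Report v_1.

T + 1I = [[-3, -1], [9, 3]].
Solving (T + 1I)v = 0 gives the eigenspace spanned by (-1, 3).
With v_2 = 3, v = (-1, 3), so v_1 = -1.

-1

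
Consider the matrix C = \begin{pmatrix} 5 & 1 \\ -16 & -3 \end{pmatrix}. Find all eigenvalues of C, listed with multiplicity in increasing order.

Characteristic polynomial: p(λ) = λ^2 - 2λ + 1 = (λ - 1)^2.
Roots (with multiplicity): 1, 1.

1, 1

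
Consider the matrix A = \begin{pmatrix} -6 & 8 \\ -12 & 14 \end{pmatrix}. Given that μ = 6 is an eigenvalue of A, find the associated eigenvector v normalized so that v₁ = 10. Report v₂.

A − 6I = [[-12, 8], [-12, 8]].
Solving (A − 6I)v = 0 gives the eigenspace spanned by (10, 15).
With v₁ = 10, v = (10, 15), so v₂ = 15.

15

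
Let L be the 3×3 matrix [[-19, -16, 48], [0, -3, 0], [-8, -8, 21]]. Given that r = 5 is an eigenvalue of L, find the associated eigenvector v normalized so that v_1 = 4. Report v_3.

L − 5I = [[-24, -16, 48], [0, -8, 0], [-8, -8, 16]].
Solving (L − 5I)v = 0 gives the eigenspace spanned by (4, 0, 2).
With v_1 = 4, v = (4, 0, 2), so v_3 = 2.

2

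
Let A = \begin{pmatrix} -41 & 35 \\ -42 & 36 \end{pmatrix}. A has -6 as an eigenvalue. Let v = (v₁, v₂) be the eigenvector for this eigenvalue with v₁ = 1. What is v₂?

A + 6I = [[-35, 35], [-42, 42]].
Solving (A + 6I)v = 0 gives the eigenspace spanned by (1, 1).
With v₁ = 1, v = (1, 1), so v₂ = 1.

1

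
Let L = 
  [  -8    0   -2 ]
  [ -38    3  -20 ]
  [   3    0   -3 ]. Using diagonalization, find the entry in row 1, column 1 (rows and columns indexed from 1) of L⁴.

Characteristic polynomial: r^3 + 8r^2 - 3r - 90 = (r - 3)(r + 5)(r + 6), so the eigenvalues are -6, -5, 3.
r=-6: eigenvector (1, 2, -1).
r=3: eigenvector (0, 1, 0).
r=-5: eigenvector (-2, -2, 3).
P = [[1, 0, -2], [2, 1, -2], [-1, 0, 3]], D = diag(-6, 3, -5), P⁻¹ = [[3, 0, 2], [-4, 1, -2], [1, 0, 1]].
L⁴ = P·diag(1296, 81, 625)·P⁻¹ = [[2638, 0, 1342], [6202, 81, 3772], [-2013, 0, -717]].
The requested entry is 2638.

2638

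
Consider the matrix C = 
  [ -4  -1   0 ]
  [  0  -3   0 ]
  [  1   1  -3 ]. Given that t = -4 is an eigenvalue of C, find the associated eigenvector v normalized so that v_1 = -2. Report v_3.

C + 4I = [[0, -1, 0], [0, 1, 0], [1, 1, 1]].
Solving (C + 4I)v = 0 gives the eigenspace spanned by (-2, 0, 2).
With v_1 = -2, v = (-2, 0, 2), so v_3 = 2.

2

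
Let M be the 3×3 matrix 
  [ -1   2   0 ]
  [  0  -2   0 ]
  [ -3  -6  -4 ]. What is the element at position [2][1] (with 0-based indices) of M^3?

Characteristic polynomial: μ^3 + 7μ^2 + 14μ + 8 = (μ + 1)(μ + 2)(μ + 4), so the eigenvalues are -4, -2, -1.
μ=-1: eigenvector (1, 0, -1).
μ=-4: eigenvector (0, 0, 1).
μ=-2: eigenvector (-2, 1, 0).
P = [[1, 0, -2], [0, 0, 1], [-1, 1, 0]], D = diag(-1, -4, -2), P⁻¹ = [[1, 2, 0], [1, 2, 1], [0, 1, 0]].
M³ = P·diag(-1, -64, -8)·P⁻¹ = [[-1, 14, 0], [0, -8, 0], [-63, -126, -64]].
The requested entry is -126.

-126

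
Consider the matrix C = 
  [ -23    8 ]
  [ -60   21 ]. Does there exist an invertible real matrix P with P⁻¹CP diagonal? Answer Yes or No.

Characteristic polynomial: p(μ) = μ^2 + 2μ - 3 = (μ - 1)(μ + 3).
All 2 eigenvalues are distinct, so C is diagonalizable.

Yes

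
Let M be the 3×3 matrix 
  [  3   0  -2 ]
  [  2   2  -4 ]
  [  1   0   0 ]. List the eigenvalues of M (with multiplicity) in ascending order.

1, 2, 2

Characteristic polynomial: p(λ) = λ^3 - 5λ^2 + 8λ - 4 = (λ - 2)^2(λ - 1).
Roots (with multiplicity): 1, 2, 2.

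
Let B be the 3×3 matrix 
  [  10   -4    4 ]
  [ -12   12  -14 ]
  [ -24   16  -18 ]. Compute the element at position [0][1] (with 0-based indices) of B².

-24

Characteristic polynomial: s^3 - 4s^2 - 4s + 16 = (s - 4)(s - 2)(s + 2), so the eigenvalues are -2, 2, 4.
s=2: eigenvector (1, 4, 2).
s=-2: eigenvector (0, 1, 1).
s=4: eigenvector (-2, -3, 0).
P = [[1, 0, -2], [4, 1, -3], [2, 1, 0]], D = diag(2, -2, 4), P⁻¹ = [[-3, 2, -2], [6, -4, 5], [-2, 1, -1]].
B² = P·diag(4, 4, 16)·P⁻¹ = [[52, -24, 24], [72, -32, 36], [0, 0, 4]].
The requested entry is -24.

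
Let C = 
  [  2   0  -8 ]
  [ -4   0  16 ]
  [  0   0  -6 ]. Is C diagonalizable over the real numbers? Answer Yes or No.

Yes

Characteristic polynomial: p(s) = s^3 + 4s^2 - 12s = s(s - 2)(s + 6).
All 3 eigenvalues are distinct, so C is diagonalizable.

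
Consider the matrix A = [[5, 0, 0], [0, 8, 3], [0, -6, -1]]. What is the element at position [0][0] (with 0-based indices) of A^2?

Characteristic polynomial: λ^3 - 12λ^2 + 45λ - 50 = (λ - 5)^2(λ - 2), so the eigenvalues are 2, 5, 5.
λ=5: eigenvector (1, 2, -2).
λ=5: eigenvector (0, 1, -1).
λ=2: eigenvector (0, -1, 2).
P = [[1, 0, 0], [2, 1, -1], [-2, -1, 2]], D = diag(5, 5, 2), P⁻¹ = [[1, 0, 0], [-2, 2, 1], [0, 1, 1]].
A² = P·diag(25, 25, 4)·P⁻¹ = [[25, 0, 0], [0, 46, 21], [0, -42, -17]].
The requested entry is 25.

25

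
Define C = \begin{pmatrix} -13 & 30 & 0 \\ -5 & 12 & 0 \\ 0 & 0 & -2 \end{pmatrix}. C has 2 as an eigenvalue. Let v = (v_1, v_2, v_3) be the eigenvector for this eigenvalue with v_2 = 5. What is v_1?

C − 2I = [[-15, 30, 0], [-5, 10, 0], [0, 0, -4]].
Solving (C − 2I)v = 0 gives the eigenspace spanned by (10, 5, 0).
With v_2 = 5, v = (10, 5, 0), so v_1 = 10.

10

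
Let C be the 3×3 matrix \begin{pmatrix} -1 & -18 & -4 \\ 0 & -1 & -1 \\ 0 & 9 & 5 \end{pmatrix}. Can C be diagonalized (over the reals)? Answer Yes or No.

No

Characteristic polynomial: p(t) = t^3 - 3t^2 + 4 = (t - 2)^2(t + 1).
t = 2 has algebraic multiplicity 2; rank(C − 2I) = 2, so geometric multiplicity = 1.
Geometric multiplicity < algebraic multiplicity, so C is not diagonalizable.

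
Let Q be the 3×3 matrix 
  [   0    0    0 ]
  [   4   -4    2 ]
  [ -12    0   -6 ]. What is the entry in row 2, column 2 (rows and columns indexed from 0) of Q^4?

Characteristic polynomial: s^3 + 10s^2 + 24s = s(s + 4)(s + 6), so the eigenvalues are -6, -4, 0.
s=-4: eigenvector (0, 1, 0).
s=0: eigenvector (1, 0, -2).
s=-6: eigenvector (0, -1, 1).
P = [[0, 1, 0], [1, 0, -1], [0, -2, 1]], D = diag(-4, 0, -6), P⁻¹ = [[2, 1, 1], [1, 0, 0], [2, 0, 1]].
Q⁴ = P·diag(256, 0, 1296)·P⁻¹ = [[0, 0, 0], [-2080, 256, -1040], [2592, 0, 1296]].
The requested entry is 1296.

1296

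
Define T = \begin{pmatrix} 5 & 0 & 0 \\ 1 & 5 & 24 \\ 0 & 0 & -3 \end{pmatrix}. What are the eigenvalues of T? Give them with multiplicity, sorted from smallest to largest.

Characteristic polynomial: p(s) = s^3 - 7s^2 - 5s + 75 = (s - 5)^2(s + 3).
Roots (with multiplicity): -3, 5, 5.

-3, 5, 5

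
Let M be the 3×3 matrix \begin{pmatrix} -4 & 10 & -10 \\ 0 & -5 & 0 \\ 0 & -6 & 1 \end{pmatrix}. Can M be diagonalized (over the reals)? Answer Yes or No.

Yes

Characteristic polynomial: p(s) = s^3 + 8s^2 + 11s - 20 = (s - 1)(s + 4)(s + 5).
All 3 eigenvalues are distinct, so M is diagonalizable.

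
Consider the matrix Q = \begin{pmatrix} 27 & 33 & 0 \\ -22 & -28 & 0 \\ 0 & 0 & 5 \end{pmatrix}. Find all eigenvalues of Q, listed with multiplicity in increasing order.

-6, 5, 5

Characteristic polynomial: p(t) = t^3 - 4t^2 - 35t + 150 = (t - 5)^2(t + 6).
Roots (with multiplicity): -6, 5, 5.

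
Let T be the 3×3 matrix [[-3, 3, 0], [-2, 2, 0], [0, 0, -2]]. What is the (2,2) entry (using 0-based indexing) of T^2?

4

Characteristic polynomial: s^3 + 3s^2 + 2s = s(s + 1)(s + 2), so the eigenvalues are -2, -1, 0.
s=-1: eigenvector (3, 2, 0).
s=0: eigenvector (1, 1, 0).
s=-2: eigenvector (0, 0, 1).
P = [[3, 1, 0], [2, 1, 0], [0, 0, 1]], D = diag(-1, 0, -2), P⁻¹ = [[1, -1, 0], [-2, 3, 0], [0, 0, 1]].
T² = P·diag(1, 0, 4)·P⁻¹ = [[3, -3, 0], [2, -2, 0], [0, 0, 4]].
The requested entry is 4.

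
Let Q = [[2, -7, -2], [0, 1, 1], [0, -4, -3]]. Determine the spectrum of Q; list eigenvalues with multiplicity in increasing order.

Characteristic polynomial: p(λ) = λ^3 - 3λ - 2 = (λ - 2)(λ + 1)^2.
Roots (with multiplicity): -1, -1, 2.

-1, -1, 2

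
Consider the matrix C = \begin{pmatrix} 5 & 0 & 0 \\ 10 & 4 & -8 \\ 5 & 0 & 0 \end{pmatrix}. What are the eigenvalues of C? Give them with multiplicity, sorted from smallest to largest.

0, 4, 5

Characteristic polynomial: p(r) = r^3 - 9r^2 + 20r = r(r - 5)(r - 4).
Roots (with multiplicity): 0, 4, 5.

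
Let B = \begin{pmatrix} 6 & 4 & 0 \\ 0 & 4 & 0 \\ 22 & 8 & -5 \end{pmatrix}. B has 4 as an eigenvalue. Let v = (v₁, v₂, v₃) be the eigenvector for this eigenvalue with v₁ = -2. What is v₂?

B − 4I = [[2, 4, 0], [0, 0, 0], [22, 8, -9]].
Solving (B − 4I)v = 0 gives the eigenspace spanned by (-2, 1, -4).
With v₁ = -2, v = (-2, 1, -4), so v₂ = 1.

1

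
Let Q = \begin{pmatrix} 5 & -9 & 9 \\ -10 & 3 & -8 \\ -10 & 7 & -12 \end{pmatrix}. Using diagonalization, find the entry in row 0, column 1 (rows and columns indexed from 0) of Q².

Characteristic polynomial: r^3 + 4r^2 - 25r - 100 = (r - 5)(r + 4)(r + 5), so the eigenvalues are -5, -4, 5.
r=5: eigenvector (1, -1, -1).
r=-5: eigenvector (0, 1, 1).
r=-4: eigenvector (-1, 2, 3).
P = [[1, 0, -1], [-1, 1, 2], [-1, 1, 3]], D = diag(5, -5, -4), P⁻¹ = [[1, -1, 1], [1, 2, -1], [0, -1, 1]].
Q² = P·diag(25, 25, 16)·P⁻¹ = [[25, -9, 9], [0, 43, -18], [0, 27, -2]].
The requested entry is -9.

-9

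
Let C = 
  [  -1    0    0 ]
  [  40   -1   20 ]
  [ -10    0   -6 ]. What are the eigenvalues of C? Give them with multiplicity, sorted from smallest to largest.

-6, -1, -1

Characteristic polynomial: p(r) = r^3 + 8r^2 + 13r + 6 = (r + 1)^2(r + 6).
Roots (with multiplicity): -6, -1, -1.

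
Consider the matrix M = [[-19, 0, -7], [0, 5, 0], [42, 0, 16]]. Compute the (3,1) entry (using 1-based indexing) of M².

Characteristic polynomial: r^3 - 2r^2 - 25r + 50 = (r - 5)(r - 2)(r + 5), so the eigenvalues are -5, 2, 5.
r=-5: eigenvector (1, 0, -2).
r=5: eigenvector (0, 1, 0).
r=2: eigenvector (-1, 0, 3).
P = [[1, 0, -1], [0, 1, 0], [-2, 0, 3]], D = diag(-5, 5, 2), P⁻¹ = [[3, 0, 1], [0, 1, 0], [2, 0, 1]].
M² = P·diag(25, 25, 4)·P⁻¹ = [[67, 0, 21], [0, 25, 0], [-126, 0, -38]].
The requested entry is -126.

-126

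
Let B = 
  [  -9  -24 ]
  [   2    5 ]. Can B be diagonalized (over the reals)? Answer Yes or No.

Characteristic polynomial: p(s) = s^2 + 4s + 3 = (s + 1)(s + 3).
All 2 eigenvalues are distinct, so B is diagonalizable.

Yes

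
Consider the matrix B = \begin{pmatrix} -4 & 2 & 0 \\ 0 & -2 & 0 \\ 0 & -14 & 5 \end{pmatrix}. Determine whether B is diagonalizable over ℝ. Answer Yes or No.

Characteristic polynomial: p(s) = s^3 + s^2 - 22s - 40 = (s - 5)(s + 2)(s + 4).
All 3 eigenvalues are distinct, so B is diagonalizable.

Yes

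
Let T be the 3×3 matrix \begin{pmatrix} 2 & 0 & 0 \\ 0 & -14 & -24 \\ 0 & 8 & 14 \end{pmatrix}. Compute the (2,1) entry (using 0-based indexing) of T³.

32

Characteristic polynomial: s^3 - 2s^2 - 4s + 8 = (s - 2)^2(s + 2), so the eigenvalues are -2, 2, 2.
s=2: eigenvector (0, -3, 2).
s=2: eigenvector (1, 0, 0).
s=-2: eigenvector (0, -2, 1).
P = [[0, 1, 0], [-3, 0, -2], [2, 0, 1]], D = diag(2, 2, -2), P⁻¹ = [[0, 1, 2], [1, 0, 0], [0, -2, -3]].
T³ = P·diag(8, 8, -8)·P⁻¹ = [[8, 0, 0], [0, -56, -96], [0, 32, 56]].
The requested entry is 32.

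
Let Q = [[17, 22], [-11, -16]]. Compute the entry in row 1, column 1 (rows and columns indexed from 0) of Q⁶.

Characteristic polynomial: r^2 - r - 30 = (r - 6)(r + 5), so the eigenvalues are -5, 6.
r=-5: eigenvector (-1, 1).
r=6: eigenvector (-2, 1).
P = [[-1, -2], [1, 1]], D = diag(-5, 6), P⁻¹ = [[1, 2], [-1, -1]].
Q⁶ = P·diag(15625, 46656)·P⁻¹ = [[77687, 62062], [-31031, -15406]].
The requested entry is -15406.

-15406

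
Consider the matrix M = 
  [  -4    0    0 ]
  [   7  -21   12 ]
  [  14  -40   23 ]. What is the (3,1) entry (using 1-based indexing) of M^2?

Characteristic polynomial: s^3 + 2s^2 - 11s - 12 = (s - 3)(s + 1)(s + 4), so the eigenvalues are -4, -1, 3.
s=3: eigenvector (0, 1, 2).
s=-4: eigenvector (1, -1, -2).
s=-1: eigenvector (0, -3, -5).
P = [[0, 1, 0], [1, -1, -3], [2, -2, -5]], D = diag(3, -4, -1), P⁻¹ = [[1, -5, 3], [1, 0, 0], [0, -2, 1]].
M² = P·diag(9, 16, 1)·P⁻¹ = [[16, 0, 0], [-7, -39, 24], [-14, -80, 49]].
The requested entry is -14.

-14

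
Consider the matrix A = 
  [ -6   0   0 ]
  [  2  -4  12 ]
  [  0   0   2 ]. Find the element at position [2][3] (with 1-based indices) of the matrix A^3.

144

Characteristic polynomial: λ^3 + 8λ^2 + 4λ - 48 = (λ - 2)(λ + 4)(λ + 6), so the eigenvalues are -6, -4, 2.
λ=2: eigenvector (0, 2, 1).
λ=-4: eigenvector (0, 1, 0).
λ=-6: eigenvector (1, -1, 0).
P = [[0, 0, 1], [2, 1, -1], [1, 0, 0]], D = diag(2, -4, -6), P⁻¹ = [[0, 0, 1], [1, 1, -2], [1, 0, 0]].
A³ = P·diag(8, -64, -216)·P⁻¹ = [[-216, 0, 0], [152, -64, 144], [0, 0, 8]].
The requested entry is 144.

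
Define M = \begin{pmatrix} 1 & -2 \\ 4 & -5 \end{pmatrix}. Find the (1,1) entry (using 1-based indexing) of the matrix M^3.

Characteristic polynomial: s^2 + 4s + 3 = (s + 1)(s + 3), so the eigenvalues are -3, -1.
s=-3: eigenvector (1, 2).
s=-1: eigenvector (1, 1).
P = [[1, 1], [2, 1]], D = diag(-3, -1), P⁻¹ = [[-1, 1], [2, -1]].
M³ = P·diag(-27, -1)·P⁻¹ = [[25, -26], [52, -53]].
The requested entry is 25.

25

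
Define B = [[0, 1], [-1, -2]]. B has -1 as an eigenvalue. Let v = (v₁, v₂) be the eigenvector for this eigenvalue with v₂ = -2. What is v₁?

2

B + 1I = [[1, 1], [-1, -1]].
Solving (B + 1I)v = 0 gives the eigenspace spanned by (2, -2).
With v₂ = -2, v = (2, -2), so v₁ = 2.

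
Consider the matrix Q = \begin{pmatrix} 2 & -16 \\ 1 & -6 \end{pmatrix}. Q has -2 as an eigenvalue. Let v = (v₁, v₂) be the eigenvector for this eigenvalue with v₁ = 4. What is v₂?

Q + 2I = [[4, -16], [1, -4]].
Solving (Q + 2I)v = 0 gives the eigenspace spanned by (4, 1).
With v₁ = 4, v = (4, 1), so v₂ = 1.

1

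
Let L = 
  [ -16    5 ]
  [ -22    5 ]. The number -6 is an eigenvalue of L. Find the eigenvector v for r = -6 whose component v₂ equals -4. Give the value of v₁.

L + 6I = [[-10, 5], [-22, 11]].
Solving (L + 6I)v = 0 gives the eigenspace spanned by (-2, -4).
With v₂ = -4, v = (-2, -4), so v₁ = -2.

-2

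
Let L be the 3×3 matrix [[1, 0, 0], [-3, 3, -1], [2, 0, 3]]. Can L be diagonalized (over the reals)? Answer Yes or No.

No

Characteristic polynomial: p(r) = r^3 - 7r^2 + 15r - 9 = (r - 3)^2(r - 1).
r = 3 has algebraic multiplicity 2; rank(L − 3I) = 2, so geometric multiplicity = 1.
Geometric multiplicity < algebraic multiplicity, so L is not diagonalizable.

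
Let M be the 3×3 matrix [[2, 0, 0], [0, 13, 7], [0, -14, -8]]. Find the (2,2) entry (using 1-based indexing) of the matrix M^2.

Characteristic polynomial: r^3 - 7r^2 + 4r + 12 = (r - 6)(r - 2)(r + 1), so the eigenvalues are -1, 2, 6.
r=2: eigenvector (1, 0, 0).
r=6: eigenvector (0, 1, -1).
r=-1: eigenvector (0, -1, 2).
P = [[1, 0, 0], [0, 1, -1], [0, -1, 2]], D = diag(2, 6, -1), P⁻¹ = [[1, 0, 0], [0, 2, 1], [0, 1, 1]].
M² = P·diag(4, 36, 1)·P⁻¹ = [[4, 0, 0], [0, 71, 35], [0, -70, -34]].
The requested entry is 71.

71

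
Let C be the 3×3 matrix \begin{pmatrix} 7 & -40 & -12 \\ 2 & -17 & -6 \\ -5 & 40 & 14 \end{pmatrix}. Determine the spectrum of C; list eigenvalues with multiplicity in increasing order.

-1, 2, 3

Characteristic polynomial: p(λ) = λ^3 - 4λ^2 + λ + 6 = (λ - 3)(λ - 2)(λ + 1).
Roots (with multiplicity): -1, 2, 3.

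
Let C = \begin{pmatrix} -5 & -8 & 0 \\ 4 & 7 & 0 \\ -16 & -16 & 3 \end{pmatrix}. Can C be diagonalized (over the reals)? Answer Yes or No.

Characteristic polynomial: p(μ) = μ^3 - 5μ^2 + 3μ + 9 = (μ - 3)^2(μ + 1).
μ = 3 has algebraic multiplicity 2; rank(C − 3I) = 1, so geometric multiplicity = 2.
Every eigenvalue has geometric = algebraic multiplicity, so C is diagonalizable.

Yes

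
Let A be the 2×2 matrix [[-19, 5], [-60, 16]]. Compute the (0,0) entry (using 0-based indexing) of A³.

-259

Characteristic polynomial: μ^2 + 3μ - 4 = (μ - 1)(μ + 4), so the eigenvalues are -4, 1.
μ=-4: eigenvector (1, 3).
μ=1: eigenvector (1, 4).
P = [[1, 1], [3, 4]], D = diag(-4, 1), P⁻¹ = [[4, -1], [-3, 1]].
A³ = P·diag(-64, 1)·P⁻¹ = [[-259, 65], [-780, 196]].
The requested entry is -259.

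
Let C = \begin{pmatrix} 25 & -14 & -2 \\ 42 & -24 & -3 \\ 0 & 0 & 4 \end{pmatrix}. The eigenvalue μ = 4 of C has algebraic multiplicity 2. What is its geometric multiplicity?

1

C − 4I = [[21, -14, -2], [42, -28, -3], [0, 0, 0]].
This matrix has rank 2, so its null space has dimension 3 − 2 = 1.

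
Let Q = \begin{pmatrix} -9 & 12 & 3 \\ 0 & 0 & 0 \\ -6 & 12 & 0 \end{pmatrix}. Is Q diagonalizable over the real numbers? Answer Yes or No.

Characteristic polynomial: p(r) = r^3 + 9r^2 + 18r = r(r + 3)(r + 6).
All 3 eigenvalues are distinct, so Q is diagonalizable.

Yes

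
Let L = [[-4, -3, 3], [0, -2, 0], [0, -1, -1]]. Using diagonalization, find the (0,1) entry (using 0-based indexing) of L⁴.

255

Characteristic polynomial: λ^3 + 7λ^2 + 14λ + 8 = (λ + 1)(λ + 2)(λ + 4), so the eigenvalues are -4, -2, -1.
λ=-4: eigenvector (1, 0, 0).
λ=-2: eigenvector (0, 1, 1).
λ=-1: eigenvector (1, 0, 1).
P = [[1, 0, 1], [0, 1, 0], [0, 1, 1]], D = diag(-4, -2, -1), P⁻¹ = [[1, 1, -1], [0, 1, 0], [0, -1, 1]].
L⁴ = P·diag(256, 16, 1)·P⁻¹ = [[256, 255, -255], [0, 16, 0], [0, 15, 1]].
The requested entry is 255.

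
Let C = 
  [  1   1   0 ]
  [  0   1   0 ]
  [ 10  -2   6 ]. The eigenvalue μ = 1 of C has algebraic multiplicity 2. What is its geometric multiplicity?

1

C − 1I = [[0, 1, 0], [0, 0, 0], [10, -2, 5]].
This matrix has rank 2, so its null space has dimension 3 − 2 = 1.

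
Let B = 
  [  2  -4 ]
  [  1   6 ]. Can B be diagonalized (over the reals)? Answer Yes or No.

No

Characteristic polynomial: p(μ) = μ^2 - 8μ + 16 = (μ - 4)^2.
μ = 4 has algebraic multiplicity 2; rank(B − 4I) = 1, so geometric multiplicity = 1.
Geometric multiplicity < algebraic multiplicity, so B is not diagonalizable.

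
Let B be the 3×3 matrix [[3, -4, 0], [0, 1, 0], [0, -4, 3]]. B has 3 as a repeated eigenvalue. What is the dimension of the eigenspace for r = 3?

B − 3I = [[0, -4, 0], [0, -2, 0], [0, -4, 0]].
This matrix has rank 1, so its null space has dimension 3 − 1 = 2.

2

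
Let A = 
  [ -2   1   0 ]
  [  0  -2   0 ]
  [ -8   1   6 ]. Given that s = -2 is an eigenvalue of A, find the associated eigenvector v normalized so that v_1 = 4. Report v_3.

A + 2I = [[0, 1, 0], [0, 0, 0], [-8, 1, 8]].
Solving (A + 2I)v = 0 gives the eigenspace spanned by (4, 0, 4).
With v_1 = 4, v = (4, 0, 4), so v_3 = 4.

4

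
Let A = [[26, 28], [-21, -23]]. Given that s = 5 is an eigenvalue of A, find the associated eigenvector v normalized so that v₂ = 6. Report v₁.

-8

A − 5I = [[21, 28], [-21, -28]].
Solving (A − 5I)v = 0 gives the eigenspace spanned by (-8, 6).
With v₂ = 6, v = (-8, 6), so v₁ = -8.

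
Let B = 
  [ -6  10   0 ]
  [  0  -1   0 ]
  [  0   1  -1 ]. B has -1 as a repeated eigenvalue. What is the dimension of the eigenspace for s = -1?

1

B + 1I = [[-5, 10, 0], [0, 0, 0], [0, 1, 0]].
This matrix has rank 2, so its null space has dimension 3 − 2 = 1.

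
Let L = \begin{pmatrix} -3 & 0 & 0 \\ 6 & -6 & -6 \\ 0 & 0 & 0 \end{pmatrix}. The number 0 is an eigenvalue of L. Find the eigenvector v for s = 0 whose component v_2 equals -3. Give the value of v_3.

L = [[-3, 0, 0], [6, -6, -6], [0, 0, 0]].
Solving (L)v = 0 gives the eigenspace spanned by (0, -3, 3).
With v_2 = -3, v = (0, -3, 3), so v_3 = 3.

3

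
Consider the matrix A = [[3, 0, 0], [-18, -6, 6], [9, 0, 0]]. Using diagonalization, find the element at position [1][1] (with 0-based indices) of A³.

Characteristic polynomial: μ^3 + 3μ^2 - 18μ = μ(μ - 3)(μ + 6), so the eigenvalues are -6, 0, 3.
μ=0: eigenvector (0, 1, 1).
μ=-6: eigenvector (0, 1, 0).
μ=3: eigenvector (1, 0, 3).
P = [[0, 0, 1], [1, 1, 0], [1, 0, 3]], D = diag(0, -6, 3), P⁻¹ = [[-3, 0, 1], [3, 1, -1], [1, 0, 0]].
A³ = P·diag(0, -216, 27)·P⁻¹ = [[27, 0, 0], [-648, -216, 216], [81, 0, 0]].
The requested entry is -216.

-216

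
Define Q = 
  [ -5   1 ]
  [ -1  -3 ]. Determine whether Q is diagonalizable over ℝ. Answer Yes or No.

No

Characteristic polynomial: p(μ) = μ^2 + 8μ + 16 = (μ + 4)^2.
μ = -4 has algebraic multiplicity 2; rank(Q + 4I) = 1, so geometric multiplicity = 1.
Geometric multiplicity < algebraic multiplicity, so Q is not diagonalizable.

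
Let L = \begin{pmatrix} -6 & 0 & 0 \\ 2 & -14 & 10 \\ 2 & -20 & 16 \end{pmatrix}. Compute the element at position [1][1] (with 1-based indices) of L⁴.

1296

Characteristic polynomial: s^3 + 4s^2 - 36s - 144 = (s - 6)(s + 4)(s + 6), so the eigenvalues are -6, -4, 6.
s=-6: eigenvector (1, -1, -1).
s=6: eigenvector (0, 1, 2).
s=-4: eigenvector (0, -1, -1).
P = [[1, 0, 0], [-1, 1, -1], [-1, 2, -1]], D = diag(-6, 6, -4), P⁻¹ = [[1, 0, 0], [0, -1, 1], [-1, -2, 1]].
L⁴ = P·diag(1296, 1296, 256)·P⁻¹ = [[1296, 0, 0], [-1040, -784, 1040], [-1040, -2080, 2336]].
The requested entry is 1296.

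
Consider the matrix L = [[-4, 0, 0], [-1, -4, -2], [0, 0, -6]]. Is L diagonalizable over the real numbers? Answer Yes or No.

Characteristic polynomial: p(λ) = λ^3 + 14λ^2 + 64λ + 96 = (λ + 4)^2(λ + 6).
λ = -4 has algebraic multiplicity 2; rank(L + 4I) = 2, so geometric multiplicity = 1.
Geometric multiplicity < algebraic multiplicity, so L is not diagonalizable.

No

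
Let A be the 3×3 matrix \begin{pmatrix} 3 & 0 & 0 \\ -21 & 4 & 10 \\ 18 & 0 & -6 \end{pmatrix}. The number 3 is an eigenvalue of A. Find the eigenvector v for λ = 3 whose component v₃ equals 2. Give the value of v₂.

A − 3I = [[0, 0, 0], [-21, 1, 10], [18, 0, -9]].
Solving (A − 3I)v = 0 gives the eigenspace spanned by (1, 1, 2).
With v₃ = 2, v = (1, 1, 2), so v₂ = 1.

1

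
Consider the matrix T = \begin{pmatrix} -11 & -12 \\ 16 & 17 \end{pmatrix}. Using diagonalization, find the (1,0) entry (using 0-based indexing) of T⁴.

Characteristic polynomial: s^2 - 6s + 5 = (s - 5)(s - 1), so the eigenvalues are 1, 5.
s=5: eigenvector (-3, 4).
s=1: eigenvector (1, -1).
P = [[-3, 1], [4, -1]], D = diag(5, 1), P⁻¹ = [[1, 1], [4, 3]].
T⁴ = P·diag(625, 1)·P⁻¹ = [[-1871, -1872], [2496, 2497]].
The requested entry is 2496.

2496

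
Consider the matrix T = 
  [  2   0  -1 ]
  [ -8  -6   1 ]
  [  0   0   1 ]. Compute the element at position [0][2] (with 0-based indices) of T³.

Characteristic polynomial: r^3 + 3r^2 - 16r + 12 = (r - 2)(r - 1)(r + 6), so the eigenvalues are -6, 1, 2.
r=1: eigenvector (1, -1, 1).
r=2: eigenvector (-1, 1, 0).
r=-6: eigenvector (0, 1, 0).
P = [[1, -1, 0], [-1, 1, 1], [1, 0, 0]], D = diag(1, 2, -6), P⁻¹ = [[0, 0, 1], [-1, 0, 1], [1, 1, 0]].
T³ = P·diag(1, 8, -216)·P⁻¹ = [[8, 0, -7], [-224, -216, 7], [0, 0, 1]].
The requested entry is -7.

-7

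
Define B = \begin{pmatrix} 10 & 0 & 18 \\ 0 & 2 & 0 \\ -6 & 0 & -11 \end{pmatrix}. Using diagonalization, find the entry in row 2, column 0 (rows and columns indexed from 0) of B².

6

Characteristic polynomial: μ^3 - μ^2 - 4μ + 4 = (μ - 2)(μ - 1)(μ + 2), so the eigenvalues are -2, 1, 2.
μ=1: eigenvector (-2, 0, 1).
μ=2: eigenvector (0, 1, 0).
μ=-2: eigenvector (-3, 0, 2).
P = [[-2, 0, -3], [0, 1, 0], [1, 0, 2]], D = diag(1, 2, -2), P⁻¹ = [[-2, 0, -3], [0, 1, 0], [1, 0, 2]].
B² = P·diag(1, 4, 4)·P⁻¹ = [[-8, 0, -18], [0, 4, 0], [6, 0, 13]].
The requested entry is 6.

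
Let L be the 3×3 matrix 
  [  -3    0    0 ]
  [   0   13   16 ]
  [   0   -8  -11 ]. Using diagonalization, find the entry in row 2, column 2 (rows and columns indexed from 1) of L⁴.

Characteristic polynomial: λ^3 + λ^2 - 21λ - 45 = (λ - 5)(λ + 3)^2, so the eigenvalues are -3, -3, 5.
λ=5: eigenvector (0, -2, 1).
λ=-3: eigenvector (0, -1, 1).
λ=-3: eigenvector (1, 0, 0).
P = [[0, 0, 1], [-2, -1, 0], [1, 1, 0]], D = diag(5, -3, -3), P⁻¹ = [[0, -1, -1], [0, 1, 2], [1, 0, 0]].
L⁴ = P·diag(625, 81, 81)·P⁻¹ = [[81, 0, 0], [0, 1169, 1088], [0, -544, -463]].
The requested entry is 1169.

1169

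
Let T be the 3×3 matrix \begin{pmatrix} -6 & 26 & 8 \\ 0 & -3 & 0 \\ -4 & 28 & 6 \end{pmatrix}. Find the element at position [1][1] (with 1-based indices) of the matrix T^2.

Characteristic polynomial: μ^3 + 3μ^2 - 4μ - 12 = (μ - 2)(μ + 2)(μ + 3), so the eigenvalues are -3, -2, 2.
μ=2: eigenvector (1, 0, 1).
μ=-3: eigenvector (-2, 1, -4).
μ=-2: eigenvector (-2, 0, -1).
P = [[1, -2, -2], [0, 1, 0], [1, -4, -1]], D = diag(2, -3, -2), P⁻¹ = [[-1, 6, 2], [0, 1, 0], [-1, 2, 1]].
T² = P·diag(4, 9, 4)·P⁻¹ = [[4, -10, 0], [0, 9, 0], [0, -20, 4]].
The requested entry is 4.

4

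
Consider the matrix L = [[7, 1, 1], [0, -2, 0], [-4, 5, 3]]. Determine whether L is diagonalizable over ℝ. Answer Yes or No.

No

Characteristic polynomial: p(t) = t^3 - 8t^2 + 5t + 50 = (t - 5)^2(t + 2).
t = 5 has algebraic multiplicity 2; rank(L − 5I) = 2, so geometric multiplicity = 1.
Geometric multiplicity < algebraic multiplicity, so L is not diagonalizable.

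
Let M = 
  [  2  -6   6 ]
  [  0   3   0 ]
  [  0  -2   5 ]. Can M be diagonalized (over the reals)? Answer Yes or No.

Yes

Characteristic polynomial: p(λ) = λ^3 - 10λ^2 + 31λ - 30 = (λ - 5)(λ - 3)(λ - 2).
All 3 eigenvalues are distinct, so M is diagonalizable.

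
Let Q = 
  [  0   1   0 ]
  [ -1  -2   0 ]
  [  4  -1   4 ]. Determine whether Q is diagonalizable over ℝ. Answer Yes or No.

No

Characteristic polynomial: p(λ) = λ^3 - 2λ^2 - 7λ - 4 = (λ - 4)(λ + 1)^2.
λ = -1 has algebraic multiplicity 2; rank(Q + 1I) = 2, so geometric multiplicity = 1.
Geometric multiplicity < algebraic multiplicity, so Q is not diagonalizable.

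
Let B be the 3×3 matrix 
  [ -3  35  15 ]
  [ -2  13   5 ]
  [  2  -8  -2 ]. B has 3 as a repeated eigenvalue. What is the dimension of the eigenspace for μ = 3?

1

B − 3I = [[-6, 35, 15], [-2, 10, 5], [2, -8, -5]].
This matrix has rank 2, so its null space has dimension 3 − 2 = 1.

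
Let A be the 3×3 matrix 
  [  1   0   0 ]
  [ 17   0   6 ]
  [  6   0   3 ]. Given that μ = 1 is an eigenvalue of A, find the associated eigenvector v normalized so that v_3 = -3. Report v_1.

A − 1I = [[0, 0, 0], [17, -1, 6], [6, 0, 2]].
Solving (A − 1I)v = 0 gives the eigenspace spanned by (1, -1, -3).
With v_3 = -3, v = (1, -1, -3), so v_1 = 1.

1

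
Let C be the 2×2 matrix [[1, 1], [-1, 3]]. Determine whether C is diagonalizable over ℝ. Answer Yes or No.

Characteristic polynomial: p(t) = t^2 - 4t + 4 = (t - 2)^2.
t = 2 has algebraic multiplicity 2; rank(C − 2I) = 1, so geometric multiplicity = 1.
Geometric multiplicity < algebraic multiplicity, so C is not diagonalizable.

No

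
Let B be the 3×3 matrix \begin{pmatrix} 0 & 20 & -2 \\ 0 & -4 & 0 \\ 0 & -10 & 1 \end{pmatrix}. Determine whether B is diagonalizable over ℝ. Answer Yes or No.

Characteristic polynomial: p(t) = t^3 + 3t^2 - 4t = t(t - 1)(t + 4).
All 3 eigenvalues are distinct, so B is diagonalizable.

Yes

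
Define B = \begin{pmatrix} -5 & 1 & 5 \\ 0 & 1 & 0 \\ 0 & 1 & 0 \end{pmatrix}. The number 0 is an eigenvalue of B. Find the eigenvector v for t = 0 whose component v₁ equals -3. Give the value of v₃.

-3

B = [[-5, 1, 5], [0, 1, 0], [0, 1, 0]].
Solving (B)v = 0 gives the eigenspace spanned by (-3, 0, -3).
With v₁ = -3, v = (-3, 0, -3), so v₃ = -3.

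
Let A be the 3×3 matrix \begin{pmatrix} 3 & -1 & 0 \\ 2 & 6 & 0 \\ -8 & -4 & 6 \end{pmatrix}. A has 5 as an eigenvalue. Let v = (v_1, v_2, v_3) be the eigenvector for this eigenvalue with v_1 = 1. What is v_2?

-2

A − 5I = [[-2, -1, 0], [2, 1, 0], [-8, -4, 1]].
Solving (A − 5I)v = 0 gives the eigenspace spanned by (1, -2, 0).
With v_1 = 1, v = (1, -2, 0), so v_2 = -2.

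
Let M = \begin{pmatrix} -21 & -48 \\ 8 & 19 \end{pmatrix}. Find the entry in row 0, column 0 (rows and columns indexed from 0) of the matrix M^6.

Characteristic polynomial: s^2 + 2s - 15 = (s - 3)(s + 5), so the eigenvalues are -5, 3.
s=-5: eigenvector (3, -1).
s=3: eigenvector (-2, 1).
P = [[3, -2], [-1, 1]], D = diag(-5, 3), P⁻¹ = [[1, 2], [1, 3]].
M⁶ = P·diag(15625, 729)·P⁻¹ = [[45417, 89376], [-14896, -29063]].
The requested entry is 45417.

45417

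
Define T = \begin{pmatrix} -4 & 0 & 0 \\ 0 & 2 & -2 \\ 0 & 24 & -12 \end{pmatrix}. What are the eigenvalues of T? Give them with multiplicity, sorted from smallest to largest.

-6, -4, -4

Characteristic polynomial: p(μ) = μ^3 + 14μ^2 + 64μ + 96 = (μ + 4)^2(μ + 6).
Roots (with multiplicity): -6, -4, -4.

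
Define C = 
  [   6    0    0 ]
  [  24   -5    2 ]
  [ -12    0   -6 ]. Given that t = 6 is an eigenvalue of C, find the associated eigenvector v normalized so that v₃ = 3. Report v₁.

-3

C − 6I = [[0, 0, 0], [24, -11, 2], [-12, 0, -12]].
Solving (C − 6I)v = 0 gives the eigenspace spanned by (-3, -6, 3).
With v₃ = 3, v = (-3, -6, 3), so v₁ = -3.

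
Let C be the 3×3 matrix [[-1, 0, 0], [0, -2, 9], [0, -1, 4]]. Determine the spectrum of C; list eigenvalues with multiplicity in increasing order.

Characteristic polynomial: p(μ) = μ^3 - μ^2 - μ + 1 = (μ - 1)^2(μ + 1).
Roots (with multiplicity): -1, 1, 1.

-1, 1, 1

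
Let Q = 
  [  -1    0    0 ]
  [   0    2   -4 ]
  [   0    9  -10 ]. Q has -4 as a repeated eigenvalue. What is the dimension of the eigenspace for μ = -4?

Q + 4I = [[3, 0, 0], [0, 6, -4], [0, 9, -6]].
This matrix has rank 2, so its null space has dimension 3 − 2 = 1.

1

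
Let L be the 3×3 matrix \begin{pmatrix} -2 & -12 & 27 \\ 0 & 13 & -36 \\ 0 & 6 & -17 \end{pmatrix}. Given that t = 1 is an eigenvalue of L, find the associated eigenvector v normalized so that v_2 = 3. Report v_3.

L − 1I = [[-3, -12, 27], [0, 12, -36], [0, 6, -18]].
Solving (L − 1I)v = 0 gives the eigenspace spanned by (-3, 3, 1).
With v_2 = 3, v = (-3, 3, 1), so v_3 = 1.

1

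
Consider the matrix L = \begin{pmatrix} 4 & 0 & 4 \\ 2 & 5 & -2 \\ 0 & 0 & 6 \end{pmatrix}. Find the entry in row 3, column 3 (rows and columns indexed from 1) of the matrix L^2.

36

Characteristic polynomial: t^3 - 15t^2 + 74t - 120 = (t - 6)(t - 5)(t - 4), so the eigenvalues are 4, 5, 6.
t=4: eigenvector (1, -2, 0).
t=5: eigenvector (0, 1, 0).
t=6: eigenvector (2, 2, 1).
P = [[1, 0, 2], [-2, 1, 2], [0, 0, 1]], D = diag(4, 5, 6), P⁻¹ = [[1, 0, -2], [2, 1, -6], [0, 0, 1]].
L² = P·diag(16, 25, 36)·P⁻¹ = [[16, 0, 40], [18, 25, -14], [0, 0, 36]].
The requested entry is 36.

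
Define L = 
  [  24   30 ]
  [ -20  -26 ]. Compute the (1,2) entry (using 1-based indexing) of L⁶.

Characteristic polynomial: λ^2 + 2λ - 24 = (λ - 4)(λ + 6), so the eigenvalues are -6, 4.
λ=-6: eigenvector (-1, 1).
λ=4: eigenvector (3, -2).
P = [[-1, 3], [1, -2]], D = diag(-6, 4), P⁻¹ = [[2, 3], [1, 1]].
L⁶ = P·diag(46656, 4096)·P⁻¹ = [[-81024, -127680], [85120, 131776]].
The requested entry is -127680.

-127680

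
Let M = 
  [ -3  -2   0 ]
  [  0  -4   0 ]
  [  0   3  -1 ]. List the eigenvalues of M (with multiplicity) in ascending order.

Characteristic polynomial: p(μ) = μ^3 + 8μ^2 + 19μ + 12 = (μ + 1)(μ + 3)(μ + 4).
Roots (with multiplicity): -4, -3, -1.

-4, -3, -1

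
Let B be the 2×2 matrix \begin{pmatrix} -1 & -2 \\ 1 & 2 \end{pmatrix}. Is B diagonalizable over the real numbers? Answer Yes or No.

Characteristic polynomial: p(s) = s^2 - s = s(s - 1).
All 2 eigenvalues are distinct, so B is diagonalizable.

Yes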